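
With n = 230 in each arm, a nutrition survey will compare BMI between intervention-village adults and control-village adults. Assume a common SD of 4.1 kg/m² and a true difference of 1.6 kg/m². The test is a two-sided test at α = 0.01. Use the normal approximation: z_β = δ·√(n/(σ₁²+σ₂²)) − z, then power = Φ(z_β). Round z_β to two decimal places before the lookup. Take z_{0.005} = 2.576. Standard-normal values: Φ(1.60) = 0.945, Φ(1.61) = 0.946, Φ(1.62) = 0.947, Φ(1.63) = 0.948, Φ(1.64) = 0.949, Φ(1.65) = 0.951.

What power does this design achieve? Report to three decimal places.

z_β = δ·√(n/(σ₁²+σ₂²)) − z_{α/2}
    = 1.6 · √(230/33.62) − 2.576
    = 1.6 · 2.61556 − 2.576
    = 4.1849 − 2.576 = 1.6089 → 1.61
Power = Φ(1.61) = 0.946.

Power ≈ 0.946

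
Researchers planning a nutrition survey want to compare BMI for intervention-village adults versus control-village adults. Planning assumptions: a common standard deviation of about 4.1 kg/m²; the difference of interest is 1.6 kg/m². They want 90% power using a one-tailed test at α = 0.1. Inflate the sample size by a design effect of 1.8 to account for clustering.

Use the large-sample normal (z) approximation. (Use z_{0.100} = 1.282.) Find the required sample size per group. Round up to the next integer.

n = (z_α + z_β)² · (σ₁² + σ₂²) / δ²
  = (1.282 + 1.282)² · (2·4.1² = 33.62) / 1.6²
  = 6.5741 · 33.62 / 2.56
  = 86.34
Design effect: 1.8 × 86.34 = 155.41.
Round up → n = 156 per group.

n = 156 per group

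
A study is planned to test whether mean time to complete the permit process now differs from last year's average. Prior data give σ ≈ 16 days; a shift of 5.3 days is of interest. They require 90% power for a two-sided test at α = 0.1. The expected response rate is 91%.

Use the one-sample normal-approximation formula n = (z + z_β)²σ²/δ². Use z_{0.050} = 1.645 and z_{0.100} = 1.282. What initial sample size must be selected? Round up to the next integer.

n = 86

n = (z_{α/2} + z_β)² · σ² / δ²
  = (1.645 + 1.282)² · 16² / 5.3²
  = 8.5673 · 256 / 28.09
  = 78.08
Adjust for 91% response: 78.08 / 0.91 = 85.80.
Round up → n = 86.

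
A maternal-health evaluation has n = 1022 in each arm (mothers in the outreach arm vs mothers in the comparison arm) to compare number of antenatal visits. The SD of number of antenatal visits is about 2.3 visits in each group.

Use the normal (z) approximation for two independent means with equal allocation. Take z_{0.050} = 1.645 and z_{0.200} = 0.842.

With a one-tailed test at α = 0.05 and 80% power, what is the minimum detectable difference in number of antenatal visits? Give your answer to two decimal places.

δ = (z_α + z_β) · √((σ₁²+σ₂²)/n)
  = (1.645 + 0.842) · √(10.58/1022)
  = 2.487 · √0.01035
  = 2.487 · 0.1017
  = 0.2530

Minimum detectable difference ≈ 0.25 visits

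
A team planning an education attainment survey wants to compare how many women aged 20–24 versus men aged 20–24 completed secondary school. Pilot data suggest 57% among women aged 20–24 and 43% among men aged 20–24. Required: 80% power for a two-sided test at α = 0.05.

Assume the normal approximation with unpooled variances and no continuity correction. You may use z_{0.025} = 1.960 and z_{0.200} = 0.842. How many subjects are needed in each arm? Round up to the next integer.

n = (z_{α/2} + z_β)² · [p₁(1−p₁) + p₂(1−p₂)] / (p₁ − p₂)²
  = (1.960 + 0.842)² · (0.57·0.43 + 0.43·0.57) / (0.14)²
  = (2.802)² · (0.2451 + 0.2451) / 0.0196
  = 7.8512 · 0.4902 / 0.0196
  = 196.36
Round up → n = 197 per group.

n = 197 per group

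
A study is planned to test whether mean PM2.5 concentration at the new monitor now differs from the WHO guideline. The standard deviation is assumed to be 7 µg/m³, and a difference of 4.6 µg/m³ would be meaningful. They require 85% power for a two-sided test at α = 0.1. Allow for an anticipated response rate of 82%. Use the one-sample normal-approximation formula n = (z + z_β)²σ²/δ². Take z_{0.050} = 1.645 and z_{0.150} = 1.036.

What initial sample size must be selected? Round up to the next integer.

n = 21

n = (z_{α/2} + z_β)² · σ² / δ²
  = (1.645 + 1.036)² · 7² / 4.6²
  = 7.1878 · 49 / 21.16
  = 16.64
Adjust for 82% response: 16.64 / 0.82 = 20.30.
Round up → n = 21.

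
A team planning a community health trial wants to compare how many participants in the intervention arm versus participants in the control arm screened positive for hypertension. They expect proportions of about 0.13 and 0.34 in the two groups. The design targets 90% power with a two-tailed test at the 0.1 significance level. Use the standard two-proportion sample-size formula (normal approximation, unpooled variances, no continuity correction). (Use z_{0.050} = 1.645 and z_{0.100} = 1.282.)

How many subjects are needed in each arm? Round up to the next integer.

n = 66 per group

n = (z_{α/2} + z_β)² · [p₁(1−p₁) + p₂(1−p₂)] / (p₁ − p₂)²
  = (1.645 + 1.282)² · (0.13·0.87 + 0.34·0.66) / (-0.21)²
  = (2.927)² · (0.1131 + 0.2244) / 0.0441
  = 8.5673 · 0.3375 / 0.0441
  = 65.57
Round up → n = 66 per group.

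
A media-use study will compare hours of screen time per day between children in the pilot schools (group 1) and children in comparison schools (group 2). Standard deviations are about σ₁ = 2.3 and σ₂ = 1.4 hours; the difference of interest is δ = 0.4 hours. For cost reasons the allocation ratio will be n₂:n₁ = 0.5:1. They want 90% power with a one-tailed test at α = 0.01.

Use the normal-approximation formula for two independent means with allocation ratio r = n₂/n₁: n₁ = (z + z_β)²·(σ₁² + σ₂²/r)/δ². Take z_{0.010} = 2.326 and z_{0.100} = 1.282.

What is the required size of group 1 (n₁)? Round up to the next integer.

n₁ = 750

n₁ = (z_α + z_β)² · (σ₁² + σ₂²/r) / δ²
   = (2.326 + 1.282)² · (2.3² + 1.4²/0.5) / 0.4²
   = 13.0177 · (5.29 + 3.92) / 0.16
   = 13.0177 · 9.21 / 0.16
   = 749.33
Round up → n₁ = 750; n₂ = r·n₁ = 0.5 × 750 = 375.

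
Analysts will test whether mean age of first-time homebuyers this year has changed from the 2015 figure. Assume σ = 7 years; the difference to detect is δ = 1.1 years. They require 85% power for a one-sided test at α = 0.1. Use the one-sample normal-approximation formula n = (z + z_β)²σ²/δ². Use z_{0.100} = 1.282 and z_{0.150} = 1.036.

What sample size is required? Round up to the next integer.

n = 218

n = (z_α + z_β)² · σ² / δ²
  = (1.282 + 1.036)² · 7² / 1.1²
  = 5.3731 · 49 / 1.21
  = 217.59
Round up → n = 218.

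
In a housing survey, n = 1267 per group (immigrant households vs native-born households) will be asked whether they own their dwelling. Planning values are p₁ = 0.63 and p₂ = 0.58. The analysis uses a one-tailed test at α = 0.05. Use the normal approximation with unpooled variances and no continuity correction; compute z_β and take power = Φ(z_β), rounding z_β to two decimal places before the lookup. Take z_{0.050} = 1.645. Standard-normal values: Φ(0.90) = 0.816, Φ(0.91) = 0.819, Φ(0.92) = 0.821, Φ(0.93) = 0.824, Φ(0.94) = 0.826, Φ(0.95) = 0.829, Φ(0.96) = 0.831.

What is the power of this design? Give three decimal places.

z_β = |p₁−p₂|·√(n/[p₁q₁+p₂q₂]) − z_α
    = 0.05 · √(1267/0.4767) − 1.645
    = 0.05 · 51.5544 − 1.645
    = 2.5777 − 1.645 = 0.9327 → 0.93
Power = Φ(0.93) = 0.824.

Power ≈ 0.824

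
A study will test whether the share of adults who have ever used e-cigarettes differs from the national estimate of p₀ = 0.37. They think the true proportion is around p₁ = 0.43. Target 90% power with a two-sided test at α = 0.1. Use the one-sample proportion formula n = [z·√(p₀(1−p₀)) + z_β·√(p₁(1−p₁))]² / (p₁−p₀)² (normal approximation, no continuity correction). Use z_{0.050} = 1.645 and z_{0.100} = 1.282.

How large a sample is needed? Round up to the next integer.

n = [z_{α/2}·√(p₀q₀) + z_β·√(p₁q₁)]² / (p₁ − p₀)²
  = [1.645·√(0.37·0.63) + 1.282·√(0.43·0.57)]² / (0.06)²
  = [1.645·0.4828 + 1.282·0.4951]² / 0.0036
  = [1.4289]² / 0.0036
  = 567.15
Round up → n = 568.

n = 568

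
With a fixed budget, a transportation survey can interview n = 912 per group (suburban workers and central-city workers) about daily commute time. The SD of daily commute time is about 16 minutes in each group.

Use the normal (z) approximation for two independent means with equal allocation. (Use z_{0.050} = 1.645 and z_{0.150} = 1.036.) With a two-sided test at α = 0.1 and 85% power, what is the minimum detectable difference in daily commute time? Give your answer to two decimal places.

Minimum detectable difference ≈ 2.01 minutes

δ = (z_{α/2} + z_β) · √((σ₁²+σ₂²)/n)
  = (1.645 + 1.036) · √(512/912)
  = 2.681 · √0.5614
  = 2.681 · 0.7493
  = 2.0088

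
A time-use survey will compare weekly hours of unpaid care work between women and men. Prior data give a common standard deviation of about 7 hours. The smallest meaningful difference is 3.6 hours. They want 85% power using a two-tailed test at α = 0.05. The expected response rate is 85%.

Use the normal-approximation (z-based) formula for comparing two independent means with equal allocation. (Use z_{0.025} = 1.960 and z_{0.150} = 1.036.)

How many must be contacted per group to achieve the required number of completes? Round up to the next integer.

n = 80 per group

n = (z_{α/2} + z_β)² · (σ₁² + σ₂²) / δ²
  = (1.960 + 1.036)² · (2·7² = 98) / 3.6²
  = 8.9760 · 98 / 12.96
  = 67.87
Adjust for 85% response: 67.87 / 0.85 = 79.85.
Round up → n = 80 per group.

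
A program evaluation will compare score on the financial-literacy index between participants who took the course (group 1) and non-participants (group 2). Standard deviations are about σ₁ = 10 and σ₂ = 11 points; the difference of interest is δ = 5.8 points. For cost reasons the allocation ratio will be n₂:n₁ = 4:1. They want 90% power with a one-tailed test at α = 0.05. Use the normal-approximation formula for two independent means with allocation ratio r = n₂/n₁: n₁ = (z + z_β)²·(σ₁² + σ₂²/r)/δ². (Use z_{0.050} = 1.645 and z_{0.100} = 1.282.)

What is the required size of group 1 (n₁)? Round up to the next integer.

n₁ = (z_α + z_β)² · (σ₁² + σ₂²/r) / δ²
   = (1.645 + 1.282)² · (10² + 11²/4) / 5.8²
   = 8.5673 · (100 + 30.25) / 33.64
   = 8.5673 · 130.25 / 33.64
   = 33.17
Round up → n₁ = 34; n₂ = r·n₁ = 4 × 34 = 136.

n₁ = 34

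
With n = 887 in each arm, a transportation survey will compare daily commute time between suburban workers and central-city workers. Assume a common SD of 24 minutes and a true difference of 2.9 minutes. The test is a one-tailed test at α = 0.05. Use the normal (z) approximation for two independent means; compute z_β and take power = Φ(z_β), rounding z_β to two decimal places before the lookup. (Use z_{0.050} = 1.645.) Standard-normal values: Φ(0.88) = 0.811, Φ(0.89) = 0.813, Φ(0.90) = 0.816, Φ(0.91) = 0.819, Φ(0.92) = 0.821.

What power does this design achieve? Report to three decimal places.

z_β = δ·√(n/(σ₁²+σ₂²)) − z_α
    = 2.9 · √(887/1152) − 1.645
    = 2.9 · 0.87748 − 1.645
    = 2.5447 − 1.645 = 0.8997 → 0.90
Power = Φ(0.90) = 0.816.

Power ≈ 0.816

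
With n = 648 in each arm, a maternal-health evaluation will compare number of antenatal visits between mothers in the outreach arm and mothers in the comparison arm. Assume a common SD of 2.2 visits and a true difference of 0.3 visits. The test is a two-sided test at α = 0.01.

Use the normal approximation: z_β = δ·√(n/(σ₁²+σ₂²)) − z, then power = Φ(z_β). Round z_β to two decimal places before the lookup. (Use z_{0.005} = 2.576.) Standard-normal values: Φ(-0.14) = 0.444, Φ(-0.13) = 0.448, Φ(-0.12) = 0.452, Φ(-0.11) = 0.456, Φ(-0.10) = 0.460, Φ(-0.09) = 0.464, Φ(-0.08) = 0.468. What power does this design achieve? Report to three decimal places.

z_β = δ·√(n/(σ₁²+σ₂²)) − z_{α/2}
    = 0.3 · √(648/9.68) − 2.576
    = 0.3 · 8.18182 − 2.576
    = 2.4545 − 2.576 = -0.1215 → -0.12
Power = Φ(-0.12) = 0.452.

Power ≈ 0.452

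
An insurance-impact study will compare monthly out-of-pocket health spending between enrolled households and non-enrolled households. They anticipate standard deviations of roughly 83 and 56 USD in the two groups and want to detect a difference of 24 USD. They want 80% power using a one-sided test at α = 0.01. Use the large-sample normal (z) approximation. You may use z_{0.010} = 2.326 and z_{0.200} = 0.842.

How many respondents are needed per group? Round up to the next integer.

n = 175 per group

n = (z_α + z_β)² · (σ₁² + σ₂²) / δ²
  = (2.326 + 0.842)² · (83² + 56² = 10025) / 24²
  = 10.0362 · 10025 / 576
  = 174.68
Round up → n = 175 per group.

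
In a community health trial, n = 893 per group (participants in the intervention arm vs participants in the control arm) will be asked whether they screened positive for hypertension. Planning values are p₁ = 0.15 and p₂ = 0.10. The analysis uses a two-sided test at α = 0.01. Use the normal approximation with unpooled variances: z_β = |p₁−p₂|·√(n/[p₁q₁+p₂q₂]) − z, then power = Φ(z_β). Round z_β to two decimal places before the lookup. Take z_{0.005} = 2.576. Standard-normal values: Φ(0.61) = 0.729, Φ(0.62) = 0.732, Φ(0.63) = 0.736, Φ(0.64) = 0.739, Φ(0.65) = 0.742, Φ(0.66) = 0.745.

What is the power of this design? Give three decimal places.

Power ≈ 0.736

z_β = |p₁−p₂|·√(n/[p₁q₁+p₂q₂]) − z_{α/2}
    = 0.05 · √(893/0.2175) − 2.576
    = 0.05 · 64.0761 − 2.576
    = 3.2038 − 2.576 = 0.6278 → 0.63
Power = Φ(0.63) = 0.736.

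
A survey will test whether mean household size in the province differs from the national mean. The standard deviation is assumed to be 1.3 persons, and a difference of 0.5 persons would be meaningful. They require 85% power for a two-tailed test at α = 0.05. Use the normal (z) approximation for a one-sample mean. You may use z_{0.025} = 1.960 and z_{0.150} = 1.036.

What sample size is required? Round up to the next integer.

n = 61

n = (z_{α/2} + z_β)² · σ² / δ²
  = (1.960 + 1.036)² · 1.3² / 0.5²
  = 8.9760 · 1.69 / 0.25
  = 60.68
Round up → n = 61.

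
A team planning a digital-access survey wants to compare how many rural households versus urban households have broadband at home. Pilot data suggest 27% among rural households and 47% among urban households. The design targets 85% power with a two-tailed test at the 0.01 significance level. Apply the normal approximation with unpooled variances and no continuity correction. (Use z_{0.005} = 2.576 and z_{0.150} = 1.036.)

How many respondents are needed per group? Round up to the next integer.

n = 146 per group

n = (z_{α/2} + z_β)² · [p₁(1−p₁) + p₂(1−p₂)] / (p₁ − p₂)²
  = (2.576 + 1.036)² · (0.27·0.73 + 0.47·0.53) / (-0.20)²
  = (3.612)² · (0.1971 + 0.2491) / 0.0400
  = 13.0465 · 0.4462 / 0.0400
  = 145.53
Round up → n = 146 per group.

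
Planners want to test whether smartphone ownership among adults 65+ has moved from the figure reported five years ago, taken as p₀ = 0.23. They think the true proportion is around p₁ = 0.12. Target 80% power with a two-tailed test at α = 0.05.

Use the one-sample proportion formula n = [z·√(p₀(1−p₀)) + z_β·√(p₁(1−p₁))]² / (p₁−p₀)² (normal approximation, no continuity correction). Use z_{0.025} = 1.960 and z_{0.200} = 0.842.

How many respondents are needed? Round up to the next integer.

n = 100

n = [z_{α/2}·√(p₀q₀) + z_β·√(p₁q₁)]² / (p₁ − p₀)²
  = [1.960·√(0.23·0.77) + 0.842·√(0.12·0.88)]² / (-0.11)²
  = [1.960·0.4208 + 0.842·0.3250]² / 0.0121
  = [1.0984]² / 0.0121
  = 99.72
Round up → n = 100.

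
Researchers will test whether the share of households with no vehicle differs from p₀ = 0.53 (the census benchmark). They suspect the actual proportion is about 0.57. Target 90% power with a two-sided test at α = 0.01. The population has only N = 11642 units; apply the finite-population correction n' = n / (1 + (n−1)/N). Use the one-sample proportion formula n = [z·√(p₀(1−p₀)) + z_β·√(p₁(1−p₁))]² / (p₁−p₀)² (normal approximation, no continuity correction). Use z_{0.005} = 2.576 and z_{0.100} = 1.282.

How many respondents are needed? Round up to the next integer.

n = 1925

n = [z_{α/2}·√(p₀q₀) + z_β·√(p₁q₁)]² / (p₁ − p₀)²
  = [2.576·√(0.53·0.47) + 1.282·√(0.57·0.43)]² / (0.04)²
  = [2.576·0.4991 + 1.282·0.4951]² / 0.0016
  = [1.9204]² / 0.0016
  = 2304.88
Finite-population correction (N = 11642): 2304.88 / (1 + (2304.88 − 1)/11642) = 1924.11.
Round up → n = 1925.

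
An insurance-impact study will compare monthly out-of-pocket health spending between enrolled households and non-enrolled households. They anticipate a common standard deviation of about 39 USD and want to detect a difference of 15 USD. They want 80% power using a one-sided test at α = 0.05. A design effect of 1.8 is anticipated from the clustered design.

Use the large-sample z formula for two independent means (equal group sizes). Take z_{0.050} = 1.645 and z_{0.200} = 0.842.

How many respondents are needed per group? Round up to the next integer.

n = 151 per group

n = (z_α + z_β)² · (σ₁² + σ₂²) / δ²
  = (1.645 + 0.842)² · (2·39² = 3042) / 15²
  = 6.1852 · 3042 / 225
  = 83.62
Design effect: 1.8 × 83.62 = 150.52.
Round up → n = 151 per group.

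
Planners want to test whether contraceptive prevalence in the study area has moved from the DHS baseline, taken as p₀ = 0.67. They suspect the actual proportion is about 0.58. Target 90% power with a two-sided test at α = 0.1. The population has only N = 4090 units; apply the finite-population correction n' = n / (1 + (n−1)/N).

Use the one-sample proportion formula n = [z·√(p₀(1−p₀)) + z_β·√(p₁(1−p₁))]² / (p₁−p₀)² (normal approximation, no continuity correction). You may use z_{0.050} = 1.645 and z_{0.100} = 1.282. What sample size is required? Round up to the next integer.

n = 231

n = [z_{α/2}·√(p₀q₀) + z_β·√(p₁q₁)]² / (p₁ − p₀)²
  = [1.645·√(0.67·0.33) + 1.282·√(0.58·0.42)]² / (-0.09)²
  = [1.645·0.4702 + 1.282·0.4936]² / 0.0081
  = [1.4062]² / 0.0081
  = 244.14
Finite-population correction (N = 4090): 244.14 / (1 + (244.14 − 1)/4090) = 230.44.
Round up → n = 231.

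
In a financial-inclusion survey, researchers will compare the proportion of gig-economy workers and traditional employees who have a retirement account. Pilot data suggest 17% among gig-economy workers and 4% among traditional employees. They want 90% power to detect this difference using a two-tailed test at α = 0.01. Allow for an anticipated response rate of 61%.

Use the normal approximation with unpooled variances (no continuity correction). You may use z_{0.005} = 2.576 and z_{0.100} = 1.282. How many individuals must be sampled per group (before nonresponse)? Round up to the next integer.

n = 260 per group

n = (z_{α/2} + z_β)² · [p₁(1−p₁) + p₂(1−p₂)] / (p₁ − p₂)²
  = (2.576 + 1.282)² · (0.17·0.83 + 0.04·0.96) / (0.13)²
  = (3.858)² · (0.1411 + 0.0384) / 0.0169
  = 14.8842 · 0.1795 / 0.0169
  = 158.09
Adjust for 61% response: 158.09 / 0.61 = 259.16.
Round up → n = 260 per group.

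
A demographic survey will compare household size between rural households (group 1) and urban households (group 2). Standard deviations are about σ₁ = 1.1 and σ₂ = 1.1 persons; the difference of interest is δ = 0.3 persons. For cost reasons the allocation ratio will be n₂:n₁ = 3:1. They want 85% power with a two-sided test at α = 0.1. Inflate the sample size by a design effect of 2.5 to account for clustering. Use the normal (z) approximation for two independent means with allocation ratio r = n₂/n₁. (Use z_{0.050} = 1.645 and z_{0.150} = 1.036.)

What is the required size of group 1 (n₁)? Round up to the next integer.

n₁ = (z_{α/2} + z_β)² · (σ₁² + σ₂²/r) / δ²
   = (1.645 + 1.036)² · (1.1² + 1.1²/3) / 0.3²
   = 7.1878 · (1.21 + 0.40333) / 0.09
   = 7.1878 · 1.6133 / 0.09
   = 128.85
Design effect: 2.5 × 128.85 = 322.12.
Round up → n₁ = 323; n₂ = r·n₁ = 3 × 323 = 969.

n₁ = 323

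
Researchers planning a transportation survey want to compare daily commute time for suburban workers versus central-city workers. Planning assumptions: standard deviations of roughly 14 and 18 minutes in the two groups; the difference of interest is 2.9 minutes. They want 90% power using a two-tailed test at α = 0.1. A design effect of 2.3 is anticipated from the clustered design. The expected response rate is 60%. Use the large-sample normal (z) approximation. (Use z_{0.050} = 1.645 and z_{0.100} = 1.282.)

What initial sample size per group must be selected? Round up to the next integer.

n = (z_{α/2} + z_β)² · (σ₁² + σ₂²) / δ²
  = (1.645 + 1.282)² · (14² + 18² = 520) / 2.9²
  = 8.5673 · 520 / 8.41
  = 529.73
Design effect: 2.3 × 529.73 = 1218.37.
Adjust for 60% response: 1218.37 / 0.60 = 2030.62.
Round up → n = 2031 per group.

n = 2031 per group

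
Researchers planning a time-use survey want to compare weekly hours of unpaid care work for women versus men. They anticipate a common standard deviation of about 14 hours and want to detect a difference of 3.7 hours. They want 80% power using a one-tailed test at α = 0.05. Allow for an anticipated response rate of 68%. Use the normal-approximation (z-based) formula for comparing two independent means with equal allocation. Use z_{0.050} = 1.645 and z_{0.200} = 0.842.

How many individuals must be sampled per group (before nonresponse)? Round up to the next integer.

n = 261 per group

n = (z_α + z_β)² · (σ₁² + σ₂²) / δ²
  = (1.645 + 0.842)² · (2·14² = 392) / 3.7²
  = 6.1852 · 392 / 13.69
  = 177.11
Adjust for 68% response: 177.11 / 0.68 = 260.45.
Round up → n = 261 per group.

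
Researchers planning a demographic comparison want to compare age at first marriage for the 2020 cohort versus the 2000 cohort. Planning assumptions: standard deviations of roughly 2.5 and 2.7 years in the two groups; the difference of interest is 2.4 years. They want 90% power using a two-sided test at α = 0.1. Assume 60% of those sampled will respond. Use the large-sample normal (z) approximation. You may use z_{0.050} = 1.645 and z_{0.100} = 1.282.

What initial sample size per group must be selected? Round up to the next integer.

n = (z_{α/2} + z_β)² · (σ₁² + σ₂²) / δ²
  = (1.645 + 1.282)² · (2.5² + 2.7² = 13.54) / 2.4²
  = 8.5673 · 13.54 / 5.76
  = 20.14
Adjust for 60% response: 20.14 / 0.60 = 33.57.
Round up → n = 34 per group.

n = 34 per group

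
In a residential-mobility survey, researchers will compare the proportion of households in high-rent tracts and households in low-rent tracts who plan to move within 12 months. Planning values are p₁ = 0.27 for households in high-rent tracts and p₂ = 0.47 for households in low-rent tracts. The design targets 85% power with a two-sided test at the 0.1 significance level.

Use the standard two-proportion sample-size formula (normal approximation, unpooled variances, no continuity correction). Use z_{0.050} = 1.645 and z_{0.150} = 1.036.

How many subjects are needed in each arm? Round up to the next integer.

n = (z_{α/2} + z_β)² · [p₁(1−p₁) + p₂(1−p₂)] / (p₁ − p₂)²
  = (1.645 + 1.036)² · (0.27·0.73 + 0.47·0.53) / (-0.20)²
  = (2.681)² · (0.1971 + 0.2491) / 0.0400
  = 7.1878 · 0.4462 / 0.0400
  = 80.18
Round up → n = 81 per group.

n = 81 per group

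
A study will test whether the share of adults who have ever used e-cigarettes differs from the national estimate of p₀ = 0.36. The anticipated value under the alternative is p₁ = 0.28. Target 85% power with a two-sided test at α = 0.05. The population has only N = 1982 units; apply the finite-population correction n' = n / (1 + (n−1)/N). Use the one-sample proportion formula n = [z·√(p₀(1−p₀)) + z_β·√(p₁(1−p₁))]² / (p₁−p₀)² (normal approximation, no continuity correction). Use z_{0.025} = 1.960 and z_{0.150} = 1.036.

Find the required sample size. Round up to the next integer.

n = 268

n = [z_{α/2}·√(p₀q₀) + z_β·√(p₁q₁)]² / (p₁ − p₀)²
  = [1.960·√(0.36·0.64) + 1.036·√(0.28·0.72)]² / (-0.08)²
  = [1.960·0.4800 + 1.036·0.4490]² / 0.0064
  = [1.4060]² / 0.0064
  = 308.86
Finite-population correction (N = 1982): 308.86 / (1 + (308.86 − 1)/1982) = 267.34.
Round up → n = 268.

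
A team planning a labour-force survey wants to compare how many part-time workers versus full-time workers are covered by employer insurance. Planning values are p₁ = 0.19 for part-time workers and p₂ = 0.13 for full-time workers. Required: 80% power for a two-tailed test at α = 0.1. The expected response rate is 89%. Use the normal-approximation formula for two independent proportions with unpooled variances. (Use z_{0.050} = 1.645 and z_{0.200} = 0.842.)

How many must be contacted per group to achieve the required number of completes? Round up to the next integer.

n = (z_{α/2} + z_β)² · [p₁(1−p₁) + p₂(1−p₂)] / (p₁ − p₂)²
  = (1.645 + 0.842)² · (0.19·0.81 + 0.13·0.87) / (0.06)²
  = (2.487)² · (0.1539 + 0.1131) / 0.0036
  = 6.1852 · 0.2670 / 0.0036
  = 458.73
Adjust for 89% response: 458.73 / 0.89 = 515.43.
Round up → n = 516 per group.

n = 516 per group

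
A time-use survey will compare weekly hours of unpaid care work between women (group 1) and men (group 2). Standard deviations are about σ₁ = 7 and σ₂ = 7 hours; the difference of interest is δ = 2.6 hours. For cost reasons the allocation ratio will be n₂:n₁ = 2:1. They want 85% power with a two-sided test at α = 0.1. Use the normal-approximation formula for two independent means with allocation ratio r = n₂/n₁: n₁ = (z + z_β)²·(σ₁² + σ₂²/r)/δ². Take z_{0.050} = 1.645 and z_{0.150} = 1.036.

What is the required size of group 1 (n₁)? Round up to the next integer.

n₁ = (z_{α/2} + z_β)² · (σ₁² + σ₂²/r) / δ²
   = (1.645 + 1.036)² · (7² + 7²/2) / 2.6²
   = 7.1878 · (49 + 24.5) / 6.76
   = 7.1878 · 73.5 / 6.76
   = 78.15
Round up → n₁ = 79; n₂ = r·n₁ = 2 × 79 = 158.

n₁ = 79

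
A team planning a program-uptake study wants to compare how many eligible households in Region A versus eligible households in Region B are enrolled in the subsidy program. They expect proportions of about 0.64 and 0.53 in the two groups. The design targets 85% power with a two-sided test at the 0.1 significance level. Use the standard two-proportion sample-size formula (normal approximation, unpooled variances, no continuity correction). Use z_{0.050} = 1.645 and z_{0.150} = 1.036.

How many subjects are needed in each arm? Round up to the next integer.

n = (z_{α/2} + z_β)² · [p₁(1−p₁) + p₂(1−p₂)] / (p₁ − p₂)²
  = (1.645 + 1.036)² · (0.64·0.36 + 0.53·0.47) / (0.11)²
  = (2.681)² · (0.2304 + 0.2491) / 0.0121
  = 7.1878 · 0.4795 / 0.0121
  = 284.84
Round up → n = 285 per group.

n = 285 per group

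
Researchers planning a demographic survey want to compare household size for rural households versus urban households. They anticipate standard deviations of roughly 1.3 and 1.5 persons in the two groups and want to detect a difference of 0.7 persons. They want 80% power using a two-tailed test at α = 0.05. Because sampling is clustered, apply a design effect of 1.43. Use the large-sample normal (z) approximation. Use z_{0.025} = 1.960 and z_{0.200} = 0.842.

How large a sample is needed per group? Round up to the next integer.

n = 91 per group

n = (z_{α/2} + z_β)² · (σ₁² + σ₂²) / δ²
  = (1.960 + 0.842)² · (1.3² + 1.5² = 3.94) / 0.7²
  = 7.8512 · 3.94 / 0.49
  = 63.13
Design effect: 1.43 × 63.13 = 90.28.
Round up → n = 91 per group.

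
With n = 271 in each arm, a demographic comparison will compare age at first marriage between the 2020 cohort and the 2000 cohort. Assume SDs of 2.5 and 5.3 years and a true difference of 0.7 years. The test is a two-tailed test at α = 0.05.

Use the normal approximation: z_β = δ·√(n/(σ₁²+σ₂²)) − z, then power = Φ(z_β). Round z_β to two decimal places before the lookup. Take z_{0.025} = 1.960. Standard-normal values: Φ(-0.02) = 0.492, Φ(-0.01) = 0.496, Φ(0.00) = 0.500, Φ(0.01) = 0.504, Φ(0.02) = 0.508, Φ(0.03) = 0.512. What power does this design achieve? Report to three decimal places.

Power ≈ 0.504

z_β = δ·√(n/(σ₁²+σ₂²)) − z_{α/2}
    = 0.7 · √(271/34.34) − 1.960
    = 0.7 · 2.80921 − 1.960
    = 1.9664 − 1.960 = 0.0064 → 0.01
Power = Φ(0.01) = 0.504.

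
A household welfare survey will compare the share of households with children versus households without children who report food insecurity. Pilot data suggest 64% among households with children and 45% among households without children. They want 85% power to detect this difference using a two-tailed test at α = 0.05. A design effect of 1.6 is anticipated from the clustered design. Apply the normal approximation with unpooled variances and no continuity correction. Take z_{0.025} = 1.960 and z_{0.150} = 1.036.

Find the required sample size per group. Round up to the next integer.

n = (z_{α/2} + z_β)² · [p₁(1−p₁) + p₂(1−p₂)] / (p₁ − p₂)²
  = (1.960 + 1.036)² · (0.64·0.36 + 0.45·0.55) / (0.19)²
  = (2.996)² · (0.2304 + 0.2475) / 0.0361
  = 8.9760 · 0.4779 / 0.0361
  = 118.83
Design effect: 1.6 × 118.83 = 190.12.
Round up → n = 191 per group.

n = 191 per group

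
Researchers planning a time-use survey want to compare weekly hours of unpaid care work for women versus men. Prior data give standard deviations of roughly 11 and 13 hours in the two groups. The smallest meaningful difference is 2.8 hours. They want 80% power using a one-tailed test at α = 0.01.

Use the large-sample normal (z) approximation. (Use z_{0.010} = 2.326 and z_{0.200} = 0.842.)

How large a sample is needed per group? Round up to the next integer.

n = 372 per group

n = (z_α + z_β)² · (σ₁² + σ₂²) / δ²
  = (2.326 + 0.842)² · (11² + 13² = 290) / 2.8²
  = 10.0362 · 290 / 7.84
  = 371.24
Round up → n = 372 per group.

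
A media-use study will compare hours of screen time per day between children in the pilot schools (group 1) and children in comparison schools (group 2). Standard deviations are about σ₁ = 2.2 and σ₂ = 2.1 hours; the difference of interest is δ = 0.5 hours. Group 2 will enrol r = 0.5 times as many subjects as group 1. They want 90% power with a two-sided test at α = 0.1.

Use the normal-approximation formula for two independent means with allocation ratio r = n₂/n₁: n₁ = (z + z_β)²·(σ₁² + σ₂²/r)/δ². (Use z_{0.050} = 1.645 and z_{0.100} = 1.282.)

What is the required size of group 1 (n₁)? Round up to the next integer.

n₁ = 469

n₁ = (z_{α/2} + z_β)² · (σ₁² + σ₂²/r) / δ²
   = (1.645 + 1.282)² · (2.2² + 2.1²/0.5) / 0.5²
   = 8.5673 · (4.84 + 8.82) / 0.25
   = 8.5673 · 13.66 / 0.25
   = 468.12
Round up → n₁ = 469; n₂ = r·n₁ = 0.5 × 469 = 235.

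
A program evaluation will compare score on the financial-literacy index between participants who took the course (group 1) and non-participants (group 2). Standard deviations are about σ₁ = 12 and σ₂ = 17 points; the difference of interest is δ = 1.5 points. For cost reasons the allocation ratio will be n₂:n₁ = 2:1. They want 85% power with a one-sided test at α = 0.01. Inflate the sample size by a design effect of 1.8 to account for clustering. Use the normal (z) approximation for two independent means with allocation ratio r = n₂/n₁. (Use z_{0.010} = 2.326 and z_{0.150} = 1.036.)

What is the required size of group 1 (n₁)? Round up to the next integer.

n₁ = 2609

n₁ = (z_α + z_β)² · (σ₁² + σ₂²/r) / δ²
   = (2.326 + 1.036)² · (12² + 17²/2) / 1.5²
   = 11.3030 · (144 + 144.5) / 2.25
   = 11.3030 · 288.5 / 2.25
   = 1449.30
Design effect: 1.8 × 1449.30 = 2608.74.
Round up → n₁ = 2609; n₂ = r·n₁ = 2 × 2609 = 5218.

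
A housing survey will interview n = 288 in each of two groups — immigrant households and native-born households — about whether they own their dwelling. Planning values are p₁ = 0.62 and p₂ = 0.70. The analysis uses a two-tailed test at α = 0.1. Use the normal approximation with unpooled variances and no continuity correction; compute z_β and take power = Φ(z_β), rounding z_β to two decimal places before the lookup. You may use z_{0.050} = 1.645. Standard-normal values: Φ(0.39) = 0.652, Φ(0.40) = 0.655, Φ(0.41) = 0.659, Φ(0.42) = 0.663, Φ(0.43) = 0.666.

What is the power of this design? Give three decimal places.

z_β = |p₁−p₂|·√(n/[p₁q₁+p₂q₂]) − z_{α/2}
    = 0.08 · √(288/0.4456) − 1.645
    = 0.08 · 25.4228 − 1.645
    = 2.0338 − 1.645 = 0.3888 → 0.39
Power = Φ(0.39) = 0.652.

Power ≈ 0.652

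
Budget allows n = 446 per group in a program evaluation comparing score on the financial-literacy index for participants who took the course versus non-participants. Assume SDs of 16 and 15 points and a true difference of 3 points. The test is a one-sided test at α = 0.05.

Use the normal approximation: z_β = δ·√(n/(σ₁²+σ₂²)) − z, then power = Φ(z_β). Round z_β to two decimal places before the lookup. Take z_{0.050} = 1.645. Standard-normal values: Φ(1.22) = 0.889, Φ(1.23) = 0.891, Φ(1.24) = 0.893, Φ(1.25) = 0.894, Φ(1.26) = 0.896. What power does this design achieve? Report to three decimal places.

z_β = δ·√(n/(σ₁²+σ₂²)) − z_α
    = 3 · √(446/481) − 1.645
    = 3 · 0.96293 − 1.645
    = 2.8888 − 1.645 = 1.2438 → 1.24
Power = Φ(1.24) = 0.893.

Power ≈ 0.893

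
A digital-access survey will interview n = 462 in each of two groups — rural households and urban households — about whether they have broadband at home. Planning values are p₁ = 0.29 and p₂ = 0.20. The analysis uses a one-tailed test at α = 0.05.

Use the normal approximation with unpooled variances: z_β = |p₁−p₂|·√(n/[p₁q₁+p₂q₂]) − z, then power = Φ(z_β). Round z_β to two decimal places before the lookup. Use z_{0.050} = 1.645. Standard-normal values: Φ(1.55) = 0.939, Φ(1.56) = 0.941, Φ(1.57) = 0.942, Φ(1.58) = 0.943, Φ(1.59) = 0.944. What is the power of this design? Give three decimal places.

Power ≈ 0.939

z_β = |p₁−p₂|·√(n/[p₁q₁+p₂q₂]) − z_α
    = 0.09 · √(462/0.3659) − 1.645
    = 0.09 · 35.5336 − 1.645
    = 3.1980 − 1.645 = 1.5530 → 1.55
Power = Φ(1.55) = 0.939.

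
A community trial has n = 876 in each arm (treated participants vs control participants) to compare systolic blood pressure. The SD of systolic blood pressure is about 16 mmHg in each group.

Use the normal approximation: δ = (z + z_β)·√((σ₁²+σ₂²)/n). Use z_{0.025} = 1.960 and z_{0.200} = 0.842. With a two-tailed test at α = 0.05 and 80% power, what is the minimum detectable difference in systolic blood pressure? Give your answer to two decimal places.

δ = (z_{α/2} + z_β) · √((σ₁²+σ₂²)/n)
  = (1.960 + 0.842) · √(512/876)
  = 2.802 · √0.58447
  = 2.802 · 0.7645
  = 2.1422

Minimum detectable difference ≈ 2.14 mmHg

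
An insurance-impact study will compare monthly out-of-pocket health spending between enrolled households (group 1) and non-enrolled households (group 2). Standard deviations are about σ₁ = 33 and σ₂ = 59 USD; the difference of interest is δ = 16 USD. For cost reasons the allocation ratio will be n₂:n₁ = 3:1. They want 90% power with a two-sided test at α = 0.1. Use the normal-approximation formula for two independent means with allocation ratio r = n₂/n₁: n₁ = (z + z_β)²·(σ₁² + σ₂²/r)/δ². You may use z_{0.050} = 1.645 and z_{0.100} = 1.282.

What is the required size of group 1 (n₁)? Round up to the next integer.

n₁ = 76

n₁ = (z_{α/2} + z_β)² · (σ₁² + σ₂²/r) / δ²
   = (1.645 + 1.282)² · (33² + 59²/3) / 16²
   = 8.5673 · (1089 + 1160.3) / 256
   = 8.5673 · 2249.3 / 256
   = 75.28
Round up → n₁ = 76; n₂ = r·n₁ = 3 × 76 = 228.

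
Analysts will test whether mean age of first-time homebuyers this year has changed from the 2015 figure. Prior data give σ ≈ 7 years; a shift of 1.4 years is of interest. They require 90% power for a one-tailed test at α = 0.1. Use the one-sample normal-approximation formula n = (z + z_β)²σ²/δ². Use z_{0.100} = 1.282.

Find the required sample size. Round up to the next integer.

n = (z_α + z_β)² · σ² / δ²
  = (1.282 + 1.282)² · 7² / 1.4²
  = 6.5741 · 49 / 1.96
  = 164.35
Round up → n = 165.

n = 165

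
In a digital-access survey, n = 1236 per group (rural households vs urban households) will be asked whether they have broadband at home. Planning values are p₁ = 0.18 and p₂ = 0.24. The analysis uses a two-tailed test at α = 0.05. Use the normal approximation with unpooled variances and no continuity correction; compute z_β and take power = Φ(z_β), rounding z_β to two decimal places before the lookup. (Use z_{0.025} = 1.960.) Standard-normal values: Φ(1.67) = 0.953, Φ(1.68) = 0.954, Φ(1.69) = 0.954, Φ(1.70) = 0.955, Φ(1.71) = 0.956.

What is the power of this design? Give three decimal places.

z_β = |p₁−p₂|·√(n/[p₁q₁+p₂q₂]) − z_{α/2}
    = 0.06 · √(1236/0.3300) − 1.960
    = 0.06 · 61.2001 − 1.960
    = 3.6720 − 1.960 = 1.7120 → 1.71
Power = Φ(1.71) = 0.956.

Power ≈ 0.956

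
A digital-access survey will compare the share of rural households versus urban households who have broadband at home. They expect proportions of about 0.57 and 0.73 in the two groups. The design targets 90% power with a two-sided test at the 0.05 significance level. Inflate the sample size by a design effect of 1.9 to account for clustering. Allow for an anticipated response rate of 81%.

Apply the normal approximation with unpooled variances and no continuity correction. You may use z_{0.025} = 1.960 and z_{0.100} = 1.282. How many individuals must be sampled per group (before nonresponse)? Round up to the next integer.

n = 426 per group

n = (z_{α/2} + z_β)² · [p₁(1−p₁) + p₂(1−p₂)] / (p₁ − p₂)²
  = (1.960 + 1.282)² · (0.57·0.43 + 0.73·0.27) / (-0.16)²
  = (3.242)² · (0.2451 + 0.1971) / 0.0256
  = 10.5106 · 0.4422 / 0.0256
  = 181.55
Design effect: 1.9 × 181.55 = 344.95.
Adjust for 81% response: 344.95 / 0.81 = 425.87.
Round up → n = 426 per group.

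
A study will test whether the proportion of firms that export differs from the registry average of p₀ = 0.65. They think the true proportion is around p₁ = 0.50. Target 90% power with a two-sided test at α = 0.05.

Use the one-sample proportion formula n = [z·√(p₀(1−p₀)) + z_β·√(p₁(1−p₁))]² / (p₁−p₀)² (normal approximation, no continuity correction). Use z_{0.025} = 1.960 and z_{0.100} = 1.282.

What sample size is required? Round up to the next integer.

n = 111

n = [z_{α/2}·√(p₀q₀) + z_β·√(p₁q₁)]² / (p₁ − p₀)²
  = [1.960·√(0.65·0.35) + 1.282·√(0.50·0.50)]² / (-0.15)²
  = [1.960·0.4770 + 1.282·0.5000]² / 0.0225
  = [1.5759]² / 0.0225
  = 110.37
Round up → n = 111.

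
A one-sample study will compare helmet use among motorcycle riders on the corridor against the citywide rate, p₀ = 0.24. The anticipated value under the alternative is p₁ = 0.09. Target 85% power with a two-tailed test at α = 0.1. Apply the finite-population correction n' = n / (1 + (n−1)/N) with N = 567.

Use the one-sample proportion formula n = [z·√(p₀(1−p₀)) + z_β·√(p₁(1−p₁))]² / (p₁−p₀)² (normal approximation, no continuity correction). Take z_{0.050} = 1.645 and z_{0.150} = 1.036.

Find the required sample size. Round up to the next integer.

n = [z_{α/2}·√(p₀q₀) + z_β·√(p₁q₁)]² / (p₁ − p₀)²
  = [1.645·√(0.24·0.76) + 1.036·√(0.09·0.91)]² / (-0.15)²
  = [1.645·0.4271 + 1.036·0.2862]² / 0.0225
  = [0.9990]² / 0.0225
  = 44.36
Finite-population correction (N = 567): 44.36 / (1 + (44.36 − 1)/567) = 41.21.
Round up → n = 42.

n = 42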